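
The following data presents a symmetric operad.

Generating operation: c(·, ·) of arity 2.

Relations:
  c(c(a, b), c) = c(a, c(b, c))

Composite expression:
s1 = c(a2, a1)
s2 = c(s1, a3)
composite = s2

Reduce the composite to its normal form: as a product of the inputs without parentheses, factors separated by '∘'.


Every regrouping of c is equal, so read the a-inputs in written order.
c(a2, a1) unparenthesizes to a2 ∘ a1
c(c(a2, a1), a3) unparenthesizes to a2 ∘ a1 ∘ a3

a2 ∘ a1 ∘ a3


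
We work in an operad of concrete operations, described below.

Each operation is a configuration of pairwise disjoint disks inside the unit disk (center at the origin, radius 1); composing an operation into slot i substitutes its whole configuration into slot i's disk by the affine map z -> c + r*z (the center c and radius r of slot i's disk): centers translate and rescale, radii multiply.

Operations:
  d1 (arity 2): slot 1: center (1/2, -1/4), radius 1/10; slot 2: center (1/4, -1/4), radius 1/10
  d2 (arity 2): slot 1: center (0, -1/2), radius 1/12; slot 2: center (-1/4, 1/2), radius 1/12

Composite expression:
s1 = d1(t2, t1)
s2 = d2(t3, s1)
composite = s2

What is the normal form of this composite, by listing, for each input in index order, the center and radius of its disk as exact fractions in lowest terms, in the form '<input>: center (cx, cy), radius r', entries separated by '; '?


Below d2, radii multiply path by path; the t-disk centers shift.
tracing t3 down its 1-map path: center (0, -1/2), radius 1/12
tracing t2 down its 2-map path: center (-5/24, 23/48), radius 1/120
tracing t1 down its 2-map path: center (-11/48, 23/48), radius 1/120

t1: center (-11/48, 23/48), radius 1/120; t2: center (-5/24, 23/48), radius 1/120; t3: center (0, -1/2), radius 1/12


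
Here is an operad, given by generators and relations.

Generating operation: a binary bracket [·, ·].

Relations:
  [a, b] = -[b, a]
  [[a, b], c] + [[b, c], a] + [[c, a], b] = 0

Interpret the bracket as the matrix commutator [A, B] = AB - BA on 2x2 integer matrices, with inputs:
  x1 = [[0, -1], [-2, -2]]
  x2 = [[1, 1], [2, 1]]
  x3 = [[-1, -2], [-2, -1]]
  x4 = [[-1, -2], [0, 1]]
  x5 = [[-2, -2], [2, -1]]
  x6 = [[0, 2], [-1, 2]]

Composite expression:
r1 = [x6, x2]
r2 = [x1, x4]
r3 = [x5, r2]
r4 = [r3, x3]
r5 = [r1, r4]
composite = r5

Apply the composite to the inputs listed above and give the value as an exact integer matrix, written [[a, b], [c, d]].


[[32, -176], [-192, -32]]


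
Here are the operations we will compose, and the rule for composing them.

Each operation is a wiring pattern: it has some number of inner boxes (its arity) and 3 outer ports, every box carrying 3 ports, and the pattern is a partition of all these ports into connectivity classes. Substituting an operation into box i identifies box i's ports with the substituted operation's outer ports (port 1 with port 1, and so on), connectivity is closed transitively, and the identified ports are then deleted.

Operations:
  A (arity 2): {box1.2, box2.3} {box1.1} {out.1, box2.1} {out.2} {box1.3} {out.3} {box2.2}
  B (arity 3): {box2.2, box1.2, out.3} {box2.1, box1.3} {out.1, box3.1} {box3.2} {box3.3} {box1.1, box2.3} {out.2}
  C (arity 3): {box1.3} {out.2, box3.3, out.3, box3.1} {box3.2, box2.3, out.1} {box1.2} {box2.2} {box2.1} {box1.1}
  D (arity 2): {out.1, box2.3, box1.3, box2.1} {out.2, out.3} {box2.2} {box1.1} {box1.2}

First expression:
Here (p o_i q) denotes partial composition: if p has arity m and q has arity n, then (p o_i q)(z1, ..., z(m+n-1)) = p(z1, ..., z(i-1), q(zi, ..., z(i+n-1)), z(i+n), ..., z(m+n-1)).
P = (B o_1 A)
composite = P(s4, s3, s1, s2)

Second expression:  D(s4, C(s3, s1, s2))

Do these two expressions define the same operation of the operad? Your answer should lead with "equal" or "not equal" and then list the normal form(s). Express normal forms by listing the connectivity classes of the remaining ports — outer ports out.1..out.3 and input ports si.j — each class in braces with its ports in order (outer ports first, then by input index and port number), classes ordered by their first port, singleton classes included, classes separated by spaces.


The first expression reduces to {out.1, s2.1} {out.2} {out.3, s1.2} {s1.1} {s1.3, s3.1} {s2.2} {s2.3} {s3.2} {s3.3, s4.2} {s4.1} {s4.3}
The second expression reduces to {out.1, s1.3, s2.1, s2.2, s2.3, s4.3} {out.2, out.3} {s1.1} {s1.2} {s3.1} {s3.2} {s3.3} {s4.1} {s4.2}
The normal forms differ: not equal.

not equal; first: {out.1, s2.1} {out.2} {out.3, s1.2} {s1.1} {s1.3, s3.1} {s2.2} {s2.3} {s3.2} {s3.3, s4.2} {s4.1} {s4.3}; second: {out.1, s1.3, s2.1, s2.2, s2.3, s4.3} {out.2, out.3} {s1.1} {s1.2} {s3.1} {s3.2} {s3.3} {s4.1} {s4.2}


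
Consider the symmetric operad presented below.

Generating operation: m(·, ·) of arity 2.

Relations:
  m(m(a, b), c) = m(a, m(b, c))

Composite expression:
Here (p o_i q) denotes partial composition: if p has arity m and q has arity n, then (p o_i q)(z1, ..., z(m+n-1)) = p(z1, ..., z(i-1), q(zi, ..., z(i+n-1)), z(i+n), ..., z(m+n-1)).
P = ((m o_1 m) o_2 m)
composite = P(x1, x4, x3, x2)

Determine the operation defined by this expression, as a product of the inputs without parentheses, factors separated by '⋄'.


x1 ⋄ x4 ⋄ x3 ⋄ x2


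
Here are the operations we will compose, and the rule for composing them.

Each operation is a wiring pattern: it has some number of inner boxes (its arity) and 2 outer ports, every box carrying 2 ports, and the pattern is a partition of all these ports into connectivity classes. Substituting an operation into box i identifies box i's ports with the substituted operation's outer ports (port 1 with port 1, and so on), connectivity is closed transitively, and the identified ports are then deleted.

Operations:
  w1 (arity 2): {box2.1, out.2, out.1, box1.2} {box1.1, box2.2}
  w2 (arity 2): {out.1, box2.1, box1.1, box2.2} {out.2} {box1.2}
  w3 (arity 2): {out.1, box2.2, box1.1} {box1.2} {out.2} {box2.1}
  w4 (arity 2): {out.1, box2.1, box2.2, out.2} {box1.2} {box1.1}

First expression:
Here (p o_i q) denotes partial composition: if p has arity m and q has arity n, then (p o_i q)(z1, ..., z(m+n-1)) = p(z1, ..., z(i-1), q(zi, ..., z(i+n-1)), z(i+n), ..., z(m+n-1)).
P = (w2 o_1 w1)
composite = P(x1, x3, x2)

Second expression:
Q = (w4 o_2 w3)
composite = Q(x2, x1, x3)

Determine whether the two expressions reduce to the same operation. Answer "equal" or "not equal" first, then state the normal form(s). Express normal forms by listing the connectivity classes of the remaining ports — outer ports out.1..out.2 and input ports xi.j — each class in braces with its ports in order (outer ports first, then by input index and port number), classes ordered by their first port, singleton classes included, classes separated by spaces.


not equal; the first gives {out.1, x1.2, x2.1, x2.2, x3.1} {out.2} {x1.1, x3.2} and the second {out.1, out.2, x1.1, x3.2} {x1.2} {x2.1} {x2.2} {x3.1}

The first expression reduces to {out.1, x1.2, x2.1, x2.2, x3.1} {out.2} {x1.1, x3.2}
The second expression reduces to {out.1, out.2, x1.1, x3.2} {x1.2} {x2.1} {x2.2} {x3.1}
No match — not equal.


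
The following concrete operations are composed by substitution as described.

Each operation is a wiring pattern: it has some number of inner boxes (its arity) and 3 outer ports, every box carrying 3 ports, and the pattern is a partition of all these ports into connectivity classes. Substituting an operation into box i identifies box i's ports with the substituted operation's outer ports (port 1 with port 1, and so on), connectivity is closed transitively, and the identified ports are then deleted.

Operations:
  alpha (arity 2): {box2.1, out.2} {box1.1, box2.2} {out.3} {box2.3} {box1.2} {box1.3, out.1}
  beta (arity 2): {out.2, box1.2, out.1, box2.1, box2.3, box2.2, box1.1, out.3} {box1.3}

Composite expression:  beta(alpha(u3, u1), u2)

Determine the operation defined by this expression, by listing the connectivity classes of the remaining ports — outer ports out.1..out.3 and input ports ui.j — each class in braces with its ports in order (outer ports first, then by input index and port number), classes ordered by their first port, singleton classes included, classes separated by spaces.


{out.1, out.2, out.3, u1.1, u2.1, u2.2, u2.3, u3.3} {u1.2, u3.1} {u1.3} {u3.2}

Reachability decides: close wires over beta-identified ports.
after alpha, the pattern on (u3, u1) reads {out.1, u3.3} {out.2, u1.1} {out.3} {u1.2, u3.1} {u1.3} {u3.2} (out.j = its outer ports)
after beta, the pattern on (u3, u1, u2) reads {out.1, out.2, out.3, u1.1, u2.1, u2.2, u2.3, u3.3} {u1.2, u3.1} {u1.3} {u3.2} (out.j = its outer ports)


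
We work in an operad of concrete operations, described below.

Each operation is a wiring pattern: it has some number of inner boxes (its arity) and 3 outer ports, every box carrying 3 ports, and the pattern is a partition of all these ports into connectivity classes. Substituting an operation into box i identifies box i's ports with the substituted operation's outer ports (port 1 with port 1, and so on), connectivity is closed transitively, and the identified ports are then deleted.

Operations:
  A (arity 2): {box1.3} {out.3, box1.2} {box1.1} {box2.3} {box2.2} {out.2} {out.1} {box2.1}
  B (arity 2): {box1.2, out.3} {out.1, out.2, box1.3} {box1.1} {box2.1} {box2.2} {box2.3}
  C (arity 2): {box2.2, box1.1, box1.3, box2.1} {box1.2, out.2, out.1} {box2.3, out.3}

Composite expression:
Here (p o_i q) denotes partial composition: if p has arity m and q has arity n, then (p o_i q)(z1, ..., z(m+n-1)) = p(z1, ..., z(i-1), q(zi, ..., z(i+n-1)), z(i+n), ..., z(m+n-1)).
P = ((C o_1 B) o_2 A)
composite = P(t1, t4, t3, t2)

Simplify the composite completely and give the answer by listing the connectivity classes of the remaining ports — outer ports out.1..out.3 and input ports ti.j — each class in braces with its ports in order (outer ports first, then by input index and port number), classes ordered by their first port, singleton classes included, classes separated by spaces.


{out.1, out.2, t1.2, t1.3, t2.1, t2.2} {out.3, t2.3} {t1.1} {t3.1} {t3.2} {t3.3} {t4.1} {t4.2} {t4.3}

Connectivity passes through glued C-boundaries; trace each wire chain.
the subtree at A composes to {out.1} {out.2} {out.3, t4.2} {t3.1} {t3.2} {t3.3} {t4.1} {t4.3} on (t4, t3); out.j = own outer ports
the subtree at B composes to {out.1, out.2, t1.3} {out.3, t1.2} {t1.1} {t3.1} {t3.2} {t3.3} {t4.1} {t4.2} {t4.3} on (t1, t4, t3); out.j = own outer ports
the subtree at C composes to {out.1, out.2, t1.2, t1.3, t2.1, t2.2} {out.3, t2.3} {t1.1} {t3.1} {t3.2} {t3.3} {t4.1} {t4.2} {t4.3} on (t1, t4, t3, t2); out.j = own outer ports


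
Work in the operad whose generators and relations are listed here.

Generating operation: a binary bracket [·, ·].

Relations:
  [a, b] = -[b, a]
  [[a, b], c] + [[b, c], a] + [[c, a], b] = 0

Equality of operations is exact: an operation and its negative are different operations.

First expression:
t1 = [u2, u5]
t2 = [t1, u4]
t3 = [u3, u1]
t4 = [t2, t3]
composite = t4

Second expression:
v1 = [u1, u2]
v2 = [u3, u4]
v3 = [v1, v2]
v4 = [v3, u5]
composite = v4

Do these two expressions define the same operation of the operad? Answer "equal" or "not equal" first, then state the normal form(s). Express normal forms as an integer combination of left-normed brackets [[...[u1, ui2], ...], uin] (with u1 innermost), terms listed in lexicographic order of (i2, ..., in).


not equal: they reduce to [[[[u1, u3], u2], u5], u4] - [[[[u1, u3], u4], u2], u5] + [[[[u1, u3], u4], u5], u2] - [[[[u1, u3], u5], u2], u4] and [[[[u1, u2], u3], u4], u5] - [[[[u1, u2], u4], u3], u5]

The first expression reduces to [[[[u1, u3], u2], u5], u4] - [[[[u1, u3], u4], u2], u5] + [[[[u1, u3], u4], u5], u2] - [[[[u1, u3], u5], u2], u4]
The second expression reduces to [[[[u1, u2], u3], u4], u5] - [[[[u1, u2], u4], u3], u5]
Different reductions; not equal.


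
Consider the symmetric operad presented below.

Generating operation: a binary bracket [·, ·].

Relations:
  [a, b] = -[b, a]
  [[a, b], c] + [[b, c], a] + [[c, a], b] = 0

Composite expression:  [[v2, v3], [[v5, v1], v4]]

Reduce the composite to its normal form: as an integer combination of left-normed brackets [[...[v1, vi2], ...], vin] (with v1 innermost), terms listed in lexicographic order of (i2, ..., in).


Expand each bracket as ab - ba; the v1-initial words give the coefficients.
Composite bracket: [[v2, v3], [[v5, v1], v4]]
The bracket unfolds into 16 signed words via [a, b] = ab - ba (2^4 = 16).
Words beginning with v1 determine it all:
  the word v1v5v4v2v3 carries sign +1 and contributes +[[[[v1, v5], v4], v2], v3]
  the word v1v5v4v3v2 carries sign -1 and contributes -[[[[v1, v5], v4], v3], v2]

[[[[v1, v5], v4], v2], v3] - [[[[v1, v5], v4], v3], v2]


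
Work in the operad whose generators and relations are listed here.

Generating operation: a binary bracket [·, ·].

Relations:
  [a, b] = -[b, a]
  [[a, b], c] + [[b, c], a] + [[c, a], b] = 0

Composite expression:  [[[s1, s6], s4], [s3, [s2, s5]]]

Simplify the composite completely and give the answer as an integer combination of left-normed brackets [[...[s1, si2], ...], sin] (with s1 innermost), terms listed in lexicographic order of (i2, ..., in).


-[[[[[s1, s6], s4], s2], s5], s3] + [[[[[s1, s6], s4], s3], s2], s5] - [[[[[s1, s6], s4], s3], s5], s2] + [[[[[s1, s6], s4], s5], s2], s3]

Antisymmetry and Jacobi reduce to s1-anchored left-normed brackets.
Composite bracket: [[[s1, s6], s4], [s3, [s2, s5]]]
Full expansion: 32 signed words from ab - ba (2^5 = 32).
Keep just the words that open with s1:
  from s1s6s4s2s5s3, sign -1: term -[[[[[s1, s6], s4], s2], s5], s3]
  from s1s6s4s3s2s5, sign +1: term +[[[[[s1, s6], s4], s3], s2], s5]
  from s1s6s4s3s5s2, sign -1: term -[[[[[s1, s6], s4], s3], s5], s2]
  from s1s6s4s5s2s3, sign +1: term +[[[[[s1, s6], s4], s5], s2], s3]


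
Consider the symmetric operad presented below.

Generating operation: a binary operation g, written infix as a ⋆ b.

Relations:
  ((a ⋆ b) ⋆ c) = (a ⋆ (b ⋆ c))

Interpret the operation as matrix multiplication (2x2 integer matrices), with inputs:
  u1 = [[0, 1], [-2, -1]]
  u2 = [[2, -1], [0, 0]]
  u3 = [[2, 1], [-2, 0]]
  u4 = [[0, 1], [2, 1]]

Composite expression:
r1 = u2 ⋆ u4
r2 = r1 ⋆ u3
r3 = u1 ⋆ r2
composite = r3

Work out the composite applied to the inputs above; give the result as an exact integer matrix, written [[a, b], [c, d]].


[[0, 0], [12, 4]]

(u2 ⋆ u4) = [[-2, 1], [0, 0]]
((u2 ⋆ u4) ⋆ u3) = [[-6, -2], [0, 0]]
(u1 ⋆ ((u2 ⋆ u4) ⋆ u3)) = [[0, 0], [12, 4]]


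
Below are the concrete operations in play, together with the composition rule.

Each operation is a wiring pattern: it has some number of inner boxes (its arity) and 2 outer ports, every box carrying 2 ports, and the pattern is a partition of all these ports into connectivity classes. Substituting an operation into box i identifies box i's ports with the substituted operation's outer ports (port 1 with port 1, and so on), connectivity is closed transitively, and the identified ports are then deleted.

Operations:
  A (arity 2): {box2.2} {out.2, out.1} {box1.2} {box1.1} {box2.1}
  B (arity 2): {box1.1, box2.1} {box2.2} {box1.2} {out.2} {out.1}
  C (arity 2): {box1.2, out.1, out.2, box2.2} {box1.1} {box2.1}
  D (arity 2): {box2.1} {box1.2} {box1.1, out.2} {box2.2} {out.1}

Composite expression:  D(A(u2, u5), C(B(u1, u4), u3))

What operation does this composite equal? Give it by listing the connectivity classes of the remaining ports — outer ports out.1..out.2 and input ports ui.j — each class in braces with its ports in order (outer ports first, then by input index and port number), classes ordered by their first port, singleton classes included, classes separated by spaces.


{out.1} {out.2} {u1.1, u4.1} {u1.2} {u2.1} {u2.2} {u3.1} {u3.2} {u4.2} {u5.1} {u5.2}

Two ports join when wires chain via D-identified ports.
composing A on (u2, u5), with out.j its own outer ports: {out.1, out.2} {u2.1} {u2.2} {u5.1} {u5.2}
composing B on (u1, u4), with out.j its own outer ports: {out.1} {out.2} {u1.1, u4.1} {u1.2} {u4.2}
composing C on (u1, u4, u3), with out.j its own outer ports: {out.1, out.2, u3.2} {u1.1, u4.1} {u1.2} {u3.1} {u4.2}
composing D on (u2, u5, u1, u4, u3), with out.j its own outer ports: {out.1} {out.2} {u1.1, u4.1} {u1.2} {u2.1} {u2.2} {u3.1} {u3.2} {u4.2} {u5.1} {u5.2}


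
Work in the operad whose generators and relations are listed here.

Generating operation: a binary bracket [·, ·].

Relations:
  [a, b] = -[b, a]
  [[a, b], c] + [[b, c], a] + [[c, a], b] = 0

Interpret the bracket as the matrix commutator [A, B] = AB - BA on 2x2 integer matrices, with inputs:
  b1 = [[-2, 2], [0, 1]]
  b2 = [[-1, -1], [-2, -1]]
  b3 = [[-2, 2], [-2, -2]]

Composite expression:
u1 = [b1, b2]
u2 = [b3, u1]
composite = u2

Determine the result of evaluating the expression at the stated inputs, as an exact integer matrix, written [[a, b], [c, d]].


[[-6, 16], [16, 6]]

[b1, b2] = [[-4, 3], [-6, 4]]
[b3, [b1, b2]] = [[-6, 16], [16, 6]]


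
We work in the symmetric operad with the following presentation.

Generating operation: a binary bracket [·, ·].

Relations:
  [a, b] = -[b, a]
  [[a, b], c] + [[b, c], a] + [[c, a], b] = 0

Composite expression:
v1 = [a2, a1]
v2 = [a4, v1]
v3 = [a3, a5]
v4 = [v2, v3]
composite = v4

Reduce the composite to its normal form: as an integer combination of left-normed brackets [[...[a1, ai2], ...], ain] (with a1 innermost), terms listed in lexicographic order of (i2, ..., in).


[[[[a1, a2], a4], a3], a5] - [[[[a1, a2], a4], a5], a3]

Skip Jacobi rewriting: expand, keep a1-initial words, read off terms.
Composite bracket: [[a4, [a2, a1]], [a3, a5]]
Expanding via [a, b] = ab - ba: 16 signed words (2^4 = 16).
Collect the words opening with a1:
  the word a1a2a4a3a5 carries sign +1 and contributes +[[[[a1, a2], a4], a3], a5]
  the word a1a2a4a5a3 carries sign -1 and contributes -[[[[a1, a2], a4], a5], a3]


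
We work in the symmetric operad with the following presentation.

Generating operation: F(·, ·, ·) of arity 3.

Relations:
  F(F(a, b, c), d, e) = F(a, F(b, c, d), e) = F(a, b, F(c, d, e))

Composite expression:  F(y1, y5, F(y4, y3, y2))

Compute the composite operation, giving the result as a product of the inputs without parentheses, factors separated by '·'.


y1 · y5 · y4 · y3 · y2


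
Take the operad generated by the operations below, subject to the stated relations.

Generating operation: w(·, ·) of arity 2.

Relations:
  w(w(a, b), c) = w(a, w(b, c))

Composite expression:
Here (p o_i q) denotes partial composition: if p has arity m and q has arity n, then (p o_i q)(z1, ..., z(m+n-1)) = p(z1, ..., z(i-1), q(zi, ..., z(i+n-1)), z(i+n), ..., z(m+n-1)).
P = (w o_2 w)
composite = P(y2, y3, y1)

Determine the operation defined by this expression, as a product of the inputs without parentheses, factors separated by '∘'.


Key point: w is associative — brackets drop, the y-order remains.
w(y3, y1) linearizes to y3 ∘ y1
w(y2, w(y3, y1)) linearizes to y2 ∘ y3 ∘ y1

y2 ∘ y3 ∘ y1


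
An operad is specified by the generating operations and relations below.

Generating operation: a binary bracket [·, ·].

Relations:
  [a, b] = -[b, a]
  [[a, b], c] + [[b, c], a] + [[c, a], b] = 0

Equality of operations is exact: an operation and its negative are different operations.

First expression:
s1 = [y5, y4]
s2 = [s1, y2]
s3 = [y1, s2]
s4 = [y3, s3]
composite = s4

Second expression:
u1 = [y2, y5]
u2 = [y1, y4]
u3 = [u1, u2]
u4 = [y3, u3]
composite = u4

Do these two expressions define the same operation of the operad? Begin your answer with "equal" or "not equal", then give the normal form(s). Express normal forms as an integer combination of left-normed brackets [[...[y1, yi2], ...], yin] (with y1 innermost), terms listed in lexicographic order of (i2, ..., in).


not equal; first: -[[[[y1, y2], y4], y5], y3] + [[[[y1, y2], y5], y4], y3] + [[[[y1, y4], y5], y2], y3] - [[[[y1, y5], y4], y2], y3]; second: [[[[y1, y4], y2], y5], y3] - [[[[y1, y4], y5], y2], y3]


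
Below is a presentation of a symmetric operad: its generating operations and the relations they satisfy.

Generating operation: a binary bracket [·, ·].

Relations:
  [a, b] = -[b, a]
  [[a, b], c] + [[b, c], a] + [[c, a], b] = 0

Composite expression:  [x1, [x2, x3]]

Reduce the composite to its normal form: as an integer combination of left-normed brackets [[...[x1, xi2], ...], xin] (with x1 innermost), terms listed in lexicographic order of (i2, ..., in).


[[x1, x2], x3] - [[x1, x3], x2]

A multilinear Lie element is pinned by x1-initial words (x1 innermost).
Composite bracket: [x1, [x2, x3]]
Expanding via [a, b] = ab - ba: 4 signed words (2^2 = 4).
Collect the words opening with x1:
  the word x1x2x3 carries sign +1 and contributes +[[x1, x2], x3]
  the word x1x3x2 carries sign -1 and contributes -[[x1, x3], x2]


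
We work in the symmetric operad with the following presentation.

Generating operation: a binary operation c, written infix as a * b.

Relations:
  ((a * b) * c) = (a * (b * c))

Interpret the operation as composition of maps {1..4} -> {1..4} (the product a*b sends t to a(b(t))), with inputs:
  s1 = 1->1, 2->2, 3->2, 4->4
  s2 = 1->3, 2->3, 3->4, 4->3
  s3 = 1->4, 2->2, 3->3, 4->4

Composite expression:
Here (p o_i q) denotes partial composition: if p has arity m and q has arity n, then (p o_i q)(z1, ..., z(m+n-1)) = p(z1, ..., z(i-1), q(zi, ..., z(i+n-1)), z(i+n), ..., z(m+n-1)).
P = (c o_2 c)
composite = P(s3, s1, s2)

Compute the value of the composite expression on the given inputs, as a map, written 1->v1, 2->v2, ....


1->2, 2->2, 3->4, 4->2

(s1 * s2) = 1->2, 2->2, 3->4, 4->2
(s3 * (s1 * s2)) = 1->2, 2->2, 3->4, 4->2


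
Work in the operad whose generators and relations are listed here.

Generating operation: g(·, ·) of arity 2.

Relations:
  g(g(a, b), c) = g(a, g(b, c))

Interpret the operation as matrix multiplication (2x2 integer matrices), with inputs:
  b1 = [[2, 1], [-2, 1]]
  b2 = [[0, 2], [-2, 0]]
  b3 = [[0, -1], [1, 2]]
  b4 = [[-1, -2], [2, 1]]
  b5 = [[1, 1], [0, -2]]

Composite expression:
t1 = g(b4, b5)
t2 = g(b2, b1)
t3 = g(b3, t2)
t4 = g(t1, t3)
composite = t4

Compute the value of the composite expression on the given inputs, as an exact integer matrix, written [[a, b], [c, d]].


g(b4, b5) = [[-1, 3], [2, 0]]
g(b2, b1) = [[-4, 2], [-4, -2]]
g(b3, g(b2, b1)) = [[4, 2], [-12, -2]]
g(g(b4, b5), g(b3, g(b2, b1))) = [[-40, -8], [8, 4]]

[[-40, -8], [8, 4]]


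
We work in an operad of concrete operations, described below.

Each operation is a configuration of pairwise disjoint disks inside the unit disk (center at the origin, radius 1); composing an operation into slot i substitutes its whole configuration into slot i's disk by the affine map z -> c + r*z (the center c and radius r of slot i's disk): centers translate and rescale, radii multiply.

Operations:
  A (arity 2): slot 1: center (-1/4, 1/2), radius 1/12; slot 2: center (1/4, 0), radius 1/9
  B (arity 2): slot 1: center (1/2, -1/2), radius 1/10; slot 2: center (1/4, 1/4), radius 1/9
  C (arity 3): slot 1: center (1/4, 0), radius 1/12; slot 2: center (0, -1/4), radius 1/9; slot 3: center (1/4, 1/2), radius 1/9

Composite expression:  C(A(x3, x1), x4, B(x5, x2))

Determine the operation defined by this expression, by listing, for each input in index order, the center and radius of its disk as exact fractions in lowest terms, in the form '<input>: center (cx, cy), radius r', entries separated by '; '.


x1: center (13/48, 0), radius 1/108; x2: center (5/18, 19/36), radius 1/81; x3: center (11/48, 1/24), radius 1/144; x4: center (0, -1/4), radius 1/9; x5: center (11/36, 4/9), radius 1/90


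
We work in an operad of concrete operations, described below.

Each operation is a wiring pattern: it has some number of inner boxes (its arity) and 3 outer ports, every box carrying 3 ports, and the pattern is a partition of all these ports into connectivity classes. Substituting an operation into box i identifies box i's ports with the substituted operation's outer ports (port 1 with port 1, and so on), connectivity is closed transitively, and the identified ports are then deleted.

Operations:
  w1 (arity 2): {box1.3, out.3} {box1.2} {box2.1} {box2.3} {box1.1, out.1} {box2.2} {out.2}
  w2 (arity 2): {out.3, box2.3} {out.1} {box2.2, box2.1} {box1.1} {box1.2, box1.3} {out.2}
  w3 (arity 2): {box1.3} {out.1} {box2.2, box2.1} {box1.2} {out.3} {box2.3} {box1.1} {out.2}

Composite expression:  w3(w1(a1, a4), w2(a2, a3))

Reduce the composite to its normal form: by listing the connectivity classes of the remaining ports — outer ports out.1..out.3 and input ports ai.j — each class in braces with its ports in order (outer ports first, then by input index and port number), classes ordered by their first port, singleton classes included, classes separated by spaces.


{out.1} {out.2} {out.3} {a1.1} {a1.2} {a1.3} {a2.1} {a2.2, a2.3} {a3.1, a3.2} {a3.3} {a4.1} {a4.2} {a4.3}

Substituting into w3 glues patterns; closure does the rest.
w1 over (a1, a4) gives {out.1, a1.1} {out.2} {out.3, a1.3} {a1.2} {a4.1} {a4.2} {a4.3}, out.j being that stage's outer ports
w2 over (a2, a3) gives {out.1} {out.2} {out.3, a3.3} {a2.1} {a2.2, a2.3} {a3.1, a3.2}, out.j being that stage's outer ports
w3 over (a1, a4, a2, a3) gives {out.1} {out.2} {out.3} {a1.1} {a1.2} {a1.3} {a2.1} {a2.2, a2.3} {a3.1, a3.2} {a3.3} {a4.1} {a4.2} {a4.3}, out.j being that stage's outer ports


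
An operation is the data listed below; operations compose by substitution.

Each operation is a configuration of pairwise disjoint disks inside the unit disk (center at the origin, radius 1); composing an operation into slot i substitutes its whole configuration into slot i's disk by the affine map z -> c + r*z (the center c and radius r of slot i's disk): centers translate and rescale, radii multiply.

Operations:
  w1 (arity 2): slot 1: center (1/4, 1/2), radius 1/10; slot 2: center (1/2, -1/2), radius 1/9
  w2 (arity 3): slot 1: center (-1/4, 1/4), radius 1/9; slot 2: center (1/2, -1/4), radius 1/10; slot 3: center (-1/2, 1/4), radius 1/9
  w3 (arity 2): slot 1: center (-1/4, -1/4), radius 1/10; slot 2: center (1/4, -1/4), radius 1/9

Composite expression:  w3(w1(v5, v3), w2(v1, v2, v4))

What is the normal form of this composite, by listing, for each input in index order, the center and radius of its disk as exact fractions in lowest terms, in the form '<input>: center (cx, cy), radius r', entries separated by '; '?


Each v-disk chains the slot maps above it in w3; radii multiply.
input v5: composing its 2 substitution steps yields center (-9/40, -1/5), radius 1/100
input v3: composing its 2 substitution steps yields center (-1/5, -3/10), radius 1/90
input v1: composing its 2 substitution steps yields center (2/9, -2/9), radius 1/81
input v2: composing its 2 substitution steps yields center (11/36, -5/18), radius 1/90
input v4: composing its 2 substitution steps yields center (7/36, -2/9), radius 1/81

v1: center (2/9, -2/9), radius 1/81; v2: center (11/36, -5/18), radius 1/90; v3: center (-1/5, -3/10), radius 1/90; v4: center (7/36, -2/9), radius 1/81; v5: center (-9/40, -1/5), radius 1/100


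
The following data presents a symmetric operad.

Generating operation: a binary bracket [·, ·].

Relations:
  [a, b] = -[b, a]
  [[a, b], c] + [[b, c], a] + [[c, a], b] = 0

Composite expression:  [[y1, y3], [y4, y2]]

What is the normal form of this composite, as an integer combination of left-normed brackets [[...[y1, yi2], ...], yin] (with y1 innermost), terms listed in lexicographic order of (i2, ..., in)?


Expand each bracket as ab - ba; the y1-initial words give the coefficients.
Composite bracket: [[y1, y3], [y4, y2]]
Under [a, b] = ab - ba we get 8 signed associative words (2^3 = 8).
Coefficients come from the y1-initial words:
  the word y1y3y2y4 carries sign -1 and contributes -[[[y1, y3], y2], y4]
  the word y1y3y4y2 carries sign +1 and contributes +[[[y1, y3], y4], y2]

-[[[y1, y3], y2], y4] + [[[y1, y3], y4], y2]


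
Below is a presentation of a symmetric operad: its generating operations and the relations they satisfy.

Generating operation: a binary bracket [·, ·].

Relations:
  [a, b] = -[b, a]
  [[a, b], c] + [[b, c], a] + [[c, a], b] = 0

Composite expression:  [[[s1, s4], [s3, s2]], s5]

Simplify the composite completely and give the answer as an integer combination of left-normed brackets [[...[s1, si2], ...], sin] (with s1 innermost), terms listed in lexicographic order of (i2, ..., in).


-[[[[s1, s4], s2], s3], s5] + [[[[s1, s4], s3], s2], s5]

In the tensor algebra, words opening s1 carry the s1-anchored form.
Composite bracket: [[[s1, s4], [s3, s2]], s5]
The bracket unfolds into 16 signed words via [a, b] = ab - ba (2^4 = 16).
Words beginning with s1 determine it all:
  the word s1s4s2s3s5 carries sign -1 and contributes -[[[[s1, s4], s2], s3], s5]
  the word s1s4s3s2s5 carries sign +1 and contributes +[[[[s1, s4], s3], s2], s5]


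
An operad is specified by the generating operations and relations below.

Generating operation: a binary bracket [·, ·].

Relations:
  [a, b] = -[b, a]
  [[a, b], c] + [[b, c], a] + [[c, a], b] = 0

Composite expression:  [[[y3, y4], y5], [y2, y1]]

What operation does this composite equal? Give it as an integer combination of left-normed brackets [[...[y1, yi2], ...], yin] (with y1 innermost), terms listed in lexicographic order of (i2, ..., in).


[[[[y1, y2], y3], y4], y5] - [[[[y1, y2], y4], y3], y5] - [[[[y1, y2], y5], y3], y4] + [[[[y1, y2], y5], y4], y3]


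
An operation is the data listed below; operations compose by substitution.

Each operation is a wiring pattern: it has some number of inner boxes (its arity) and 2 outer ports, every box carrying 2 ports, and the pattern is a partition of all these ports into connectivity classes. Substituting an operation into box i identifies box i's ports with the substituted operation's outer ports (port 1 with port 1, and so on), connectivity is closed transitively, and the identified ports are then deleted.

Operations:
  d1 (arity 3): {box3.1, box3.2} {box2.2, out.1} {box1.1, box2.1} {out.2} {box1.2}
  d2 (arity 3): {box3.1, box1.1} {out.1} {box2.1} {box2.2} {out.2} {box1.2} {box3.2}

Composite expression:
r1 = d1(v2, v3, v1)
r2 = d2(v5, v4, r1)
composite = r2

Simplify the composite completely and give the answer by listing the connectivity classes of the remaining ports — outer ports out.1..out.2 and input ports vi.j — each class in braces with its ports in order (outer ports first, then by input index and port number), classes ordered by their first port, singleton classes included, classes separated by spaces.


Substituting into d2 glues patterns; closure does the rest.
d1 over (v2, v3, v1) gives {out.1, v3.2} {out.2} {v1.1, v1.2} {v2.1, v3.1} {v2.2}, out.j being that stage's outer ports
d2 over (v5, v4, v2, v3, v1) gives {out.1} {out.2} {v1.1, v1.2} {v2.1, v3.1} {v2.2} {v3.2, v5.1} {v4.1} {v4.2} {v5.2}, out.j being that stage's outer ports

{out.1} {out.2} {v1.1, v1.2} {v2.1, v3.1} {v2.2} {v3.2, v5.1} {v4.1} {v4.2} {v5.2}


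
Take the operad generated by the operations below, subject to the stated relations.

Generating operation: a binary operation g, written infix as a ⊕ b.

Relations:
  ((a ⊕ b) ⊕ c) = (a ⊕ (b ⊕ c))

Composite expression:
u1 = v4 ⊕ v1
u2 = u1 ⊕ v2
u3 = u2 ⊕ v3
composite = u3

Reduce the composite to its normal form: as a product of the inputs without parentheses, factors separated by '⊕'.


v4 ⊕ v1 ⊕ v2 ⊕ v3

Associativity of g dissolves the nesting; only the v-input order survives.
(v4 ⊕ v1) linearizes to v4 ⊕ v1
((v4 ⊕ v1) ⊕ v2) linearizes to v4 ⊕ v1 ⊕ v2
(((v4 ⊕ v1) ⊕ v2) ⊕ v3) linearizes to v4 ⊕ v1 ⊕ v2 ⊕ v3


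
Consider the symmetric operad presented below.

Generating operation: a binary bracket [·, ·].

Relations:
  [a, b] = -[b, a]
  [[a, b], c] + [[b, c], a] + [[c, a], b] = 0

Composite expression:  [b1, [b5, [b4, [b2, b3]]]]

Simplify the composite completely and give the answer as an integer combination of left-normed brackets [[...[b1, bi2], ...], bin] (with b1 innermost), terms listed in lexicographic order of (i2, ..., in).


In the tensor algebra, words opening b1 carry the b1-anchored form.
Composite bracket: [b1, [b5, [b4, [b2, b3]]]]
Applying ab - ba throughout gives 16 signed words (2^4 = 16).
Coefficients come from the b1-initial words:
  b1b2b3b4b5 appears with sign +1, giving the term +[[[[b1, b2], b3], b4], b5]
  b1b3b2b4b5 appears with sign -1, giving the term -[[[[b1, b3], b2], b4], b5]
  b1b4b2b3b5 appears with sign -1, giving the term -[[[[b1, b4], b2], b3], b5]
  b1b4b3b2b5 appears with sign +1, giving the term +[[[[b1, b4], b3], b2], b5]
  b1b5b2b3b4 appears with sign -1, giving the term -[[[[b1, b5], b2], b3], b4]
  b1b5b3b2b4 appears with sign +1, giving the term +[[[[b1, b5], b3], b2], b4]
  b1b5b4b2b3 appears with sign +1, giving the term +[[[[b1, b5], b4], b2], b3]
  b1b5b4b3b2 appears with sign -1, giving the term -[[[[b1, b5], b4], b3], b2]

[[[[b1, b2], b3], b4], b5] - [[[[b1, b3], b2], b4], b5] - [[[[b1, b4], b2], b3], b5] + [[[[b1, b4], b3], b2], b5] - [[[[b1, b5], b2], b3], b4] + [[[[b1, b5], b3], b2], b4] + [[[[b1, b5], b4], b2], b3] - [[[[b1, b5], b4], b3], b2]


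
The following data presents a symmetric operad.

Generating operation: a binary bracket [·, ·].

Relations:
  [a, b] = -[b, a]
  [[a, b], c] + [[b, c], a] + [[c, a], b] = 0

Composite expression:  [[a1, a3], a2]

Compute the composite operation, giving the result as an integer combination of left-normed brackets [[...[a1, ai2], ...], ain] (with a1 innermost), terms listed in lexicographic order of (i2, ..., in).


[[a1, a3], a2]

Antisymmetry and Jacobi reduce to a1-anchored left-normed brackets.
Composite bracket: [[a1, a3], a2]
The bracket unfolds into 4 signed words via [a, b] = ab - ba (2^2 = 4).
Coefficients come from the a1-initial words:
  a1a3a2 appears with sign +1, giving the term +[[a1, a3], a2]


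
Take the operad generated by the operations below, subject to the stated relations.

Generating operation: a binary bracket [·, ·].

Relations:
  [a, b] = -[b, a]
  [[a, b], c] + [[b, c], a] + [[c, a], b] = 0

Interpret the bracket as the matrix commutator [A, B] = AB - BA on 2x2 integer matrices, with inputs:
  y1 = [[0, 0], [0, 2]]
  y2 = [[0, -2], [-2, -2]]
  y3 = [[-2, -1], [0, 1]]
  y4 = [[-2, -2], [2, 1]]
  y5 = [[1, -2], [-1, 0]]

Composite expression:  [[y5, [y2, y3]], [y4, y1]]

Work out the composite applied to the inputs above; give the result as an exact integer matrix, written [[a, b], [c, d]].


[[56, 160], [-160, -56]]

[y2, y3] = [[-2, -8], [6, 2]]
[y5, [y2, y3]] = [[-20, -16], [-2, 20]]
[y4, y1] = [[0, -4], [-4, 0]]
[[y5, [y2, y3]], [y4, y1]] = [[56, 160], [-160, -56]]


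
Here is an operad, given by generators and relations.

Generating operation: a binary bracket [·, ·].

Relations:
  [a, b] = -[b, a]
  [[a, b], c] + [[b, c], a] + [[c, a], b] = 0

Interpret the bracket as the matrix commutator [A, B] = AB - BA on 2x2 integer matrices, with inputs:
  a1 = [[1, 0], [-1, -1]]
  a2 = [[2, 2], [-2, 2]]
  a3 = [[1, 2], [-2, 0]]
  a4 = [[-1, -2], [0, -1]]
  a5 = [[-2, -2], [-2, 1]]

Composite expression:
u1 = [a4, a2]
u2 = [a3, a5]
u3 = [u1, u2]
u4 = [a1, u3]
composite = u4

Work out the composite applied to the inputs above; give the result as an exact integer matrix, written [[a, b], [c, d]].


[[32, 64], [128, -32]]

[a4, a2] = [[4, 0], [0, -4]]
[a3, a5] = [[-8, 4], [8, 8]]
[[a4, a2], [a3, a5]] = [[0, 32], [-64, 0]]
[a1, [[a4, a2], [a3, a5]]] = [[32, 64], [128, -32]]


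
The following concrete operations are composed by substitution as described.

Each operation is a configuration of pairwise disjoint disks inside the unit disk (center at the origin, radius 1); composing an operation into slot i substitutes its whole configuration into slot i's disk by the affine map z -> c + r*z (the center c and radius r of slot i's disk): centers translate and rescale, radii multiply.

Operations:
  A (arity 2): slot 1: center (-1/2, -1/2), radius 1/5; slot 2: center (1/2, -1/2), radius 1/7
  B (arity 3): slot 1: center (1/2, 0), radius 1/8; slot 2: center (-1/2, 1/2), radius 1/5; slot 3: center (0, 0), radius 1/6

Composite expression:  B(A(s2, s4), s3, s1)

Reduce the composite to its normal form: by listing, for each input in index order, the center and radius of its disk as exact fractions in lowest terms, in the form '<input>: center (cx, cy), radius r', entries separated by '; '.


s1: center (0, 0), radius 1/6; s2: center (7/16, -1/16), radius 1/40; s3: center (-1/2, 1/2), radius 1/5; s4: center (9/16, -1/16), radius 1/56

Only the slot chain above each s matters under B; compose those maps.
input s2: applying the 2 nested substitutions gives center (7/16, -1/16), radius 1/40
input s4: applying the 2 nested substitutions gives center (9/16, -1/16), radius 1/56
input s3: applying the 1 nested substitution gives center (-1/2, 1/2), radius 1/5
input s1: applying the 1 nested substitution gives center (0, 0), radius 1/6


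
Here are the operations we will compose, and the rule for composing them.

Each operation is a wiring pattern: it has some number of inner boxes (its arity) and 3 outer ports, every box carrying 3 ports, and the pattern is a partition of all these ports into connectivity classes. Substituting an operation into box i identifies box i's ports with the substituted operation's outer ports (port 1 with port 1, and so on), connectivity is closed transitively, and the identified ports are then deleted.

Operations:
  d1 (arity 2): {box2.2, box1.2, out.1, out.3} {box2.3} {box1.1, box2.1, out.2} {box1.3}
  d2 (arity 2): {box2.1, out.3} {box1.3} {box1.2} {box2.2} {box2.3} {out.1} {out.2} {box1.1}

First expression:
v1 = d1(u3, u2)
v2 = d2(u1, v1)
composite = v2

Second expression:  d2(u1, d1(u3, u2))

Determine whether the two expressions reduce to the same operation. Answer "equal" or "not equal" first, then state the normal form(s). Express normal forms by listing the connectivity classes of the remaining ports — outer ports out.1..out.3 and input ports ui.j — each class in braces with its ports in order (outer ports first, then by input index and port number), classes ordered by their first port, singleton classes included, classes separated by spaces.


Reducing the first expression gives {out.1} {out.2} {out.3, u2.2, u3.2} {u1.1} {u1.2} {u1.3} {u2.1, u3.1} {u2.3} {u3.3}
Reducing the second expression gives {out.1} {out.2} {out.3, u2.2, u3.2} {u1.1} {u1.2} {u1.3} {u2.1, u3.1} {u2.3} {u3.3}
The forms coincide; equal.

equal; the common form is {out.1} {out.2} {out.3, u2.2, u3.2} {u1.1} {u1.2} {u1.3} {u2.1, u3.1} {u2.3} {u3.3}


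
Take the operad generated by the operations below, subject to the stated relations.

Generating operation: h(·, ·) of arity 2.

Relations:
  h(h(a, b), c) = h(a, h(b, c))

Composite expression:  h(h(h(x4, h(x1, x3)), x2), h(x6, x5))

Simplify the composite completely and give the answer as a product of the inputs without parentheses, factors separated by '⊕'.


Under associativity of h, the answer is the x's in reading order.
h(x1, x3) collapses to x1 ⊕ x3
h(x4, h(x1, x3)) collapses to x4 ⊕ x1 ⊕ x3
h(h(x4, h(x1, x3)), x2) collapses to x4 ⊕ x1 ⊕ x3 ⊕ x2
h(x6, x5) collapses to x6 ⊕ x5
h(h(h(x4, h(x1, x3)), x2), h(x6, x5)) collapses to x4 ⊕ x1 ⊕ x3 ⊕ x2 ⊕ x6 ⊕ x5

x4 ⊕ x1 ⊕ x3 ⊕ x2 ⊕ x6 ⊕ x5


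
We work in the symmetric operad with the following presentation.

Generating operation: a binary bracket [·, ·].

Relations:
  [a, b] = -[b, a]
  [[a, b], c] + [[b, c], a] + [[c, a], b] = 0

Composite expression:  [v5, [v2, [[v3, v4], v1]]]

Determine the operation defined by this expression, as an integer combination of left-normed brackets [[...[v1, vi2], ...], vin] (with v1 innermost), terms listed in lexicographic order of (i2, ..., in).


-[[[[v1, v3], v4], v2], v5] + [[[[v1, v4], v3], v2], v5]

In the tensor algebra, words opening v1 carry the v1-anchored form.
Composite bracket: [v5, [v2, [[v3, v4], v1]]]
The bracket unfolds into 16 signed words via [a, b] = ab - ba (2^4 = 16).
The v1-initial words carry the normal form:
  sign of v1v3v4v2v5 is -1, so it contributes -[[[[v1, v3], v4], v2], v5]
  sign of v1v4v3v2v5 is +1, so it contributes +[[[[v1, v4], v3], v2], v5]
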